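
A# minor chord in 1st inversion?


Let's work it out.
Root position: A# C# E#
1st inversion: move root up an octave
Bass note: C#
Notes (bottom to top) = C# E# A#


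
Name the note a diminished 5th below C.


Step by step:
A 5th spans 5 letter names, so from C we land on F
A diminished 5th = 6 semitones below C
Spell F at that pitch: F#
= F#


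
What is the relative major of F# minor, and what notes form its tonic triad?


The relative major shares the key signature and is a minor 3rd above the minor tonic
A minor 3rd above F# is A
→ relative major of F# minor is A major
Tonic triad of A major = root + major 3rd + perfect 5th = A C# E
= A major; triad = A C# E


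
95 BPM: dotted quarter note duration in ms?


One quarter-note beat = 60000 / BPM = 60000 / 95 ms
Dotted quarter note = 3/2 × quarter note
Duration = 3/2 × 60000 / 95 = 90000 / 95
= 947.4 ms


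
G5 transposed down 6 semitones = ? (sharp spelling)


Working:
G5: chromatic position 7 in octave 5 → absolute = 5×12 + 7 = 67
Transpose down 6: 67 - 6 = 61
61 = 5×12 + 1 → C# in octave 5
Result = C#5


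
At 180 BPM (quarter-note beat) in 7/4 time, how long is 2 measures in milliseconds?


Let's work it out.
Quarter-note beat duration = 60000 / 180 ms
Beats per measure (7/4) = 7
One measure = 7 × 60000 / 180 = 420000 / 180 ms
2 measures = 2 × 420000 / 180 = 840000 / 180
= 4666.7 ms


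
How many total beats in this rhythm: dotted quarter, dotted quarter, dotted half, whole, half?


Step by step:
Beat values:
  dotted quarter = 1.5 beats
  dotted quarter = 1.5 beats
  dotted half = 3 beats
  whole = 4 beats
  half = 2 beats
Sum = 1.5 + 1.5 + 3 + 4 + 2
= 12 beats


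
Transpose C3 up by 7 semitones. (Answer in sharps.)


Working:
C3: chromatic position 0 in octave 3 → absolute = 3×12 + 0 = 36
Transpose up 7: 36 + 7 = 43
43 = 3×12 + 7 → G in octave 3
Result = G3


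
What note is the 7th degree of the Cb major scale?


Working:
Major scale pattern: W-W-H-W-W-W-H (2-2-1-2-2-2-1 semitones)
Starting from Cb:
  Cb + 2 semitones → Db
  Db + 2 semitones → Eb
  Eb + 1 semitone → Fb
  Fb + 2 semitones → Gb
  Gb + 2 semitones → Ab
  Ab + 2 semitones → Bb
  Bb + 1 semitone → Cb
Scale: Cb Db Eb Fb Gb Ab Bb
Degree 7 = Bb


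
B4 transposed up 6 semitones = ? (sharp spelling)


B4: chromatic position 11 in octave 4 → absolute = 4×12 + 11 = 59
Transpose up 6: 59 + 6 = 65
65 = 5×12 + 5 → F in octave 5
Result = F5


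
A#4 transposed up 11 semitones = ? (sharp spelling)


Solution.
A#4: chromatic position 10 in octave 4 → absolute = 4×12 + 10 = 58
Transpose up 11: 58 + 11 = 69
69 = 5×12 + 9 → A in octave 5
Result = A5


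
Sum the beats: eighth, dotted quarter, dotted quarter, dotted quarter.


Solution.
Beat values:
  eighth = 0.5 beats
  dotted quarter = 1.5 beats
  dotted quarter = 1.5 beats
  dotted quarter = 1.5 beats
Sum = 0.5 + 1.5 + 1.5 + 1.5
= 5 beats


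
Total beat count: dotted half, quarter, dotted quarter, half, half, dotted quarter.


Step by step:
Beat values:
  dotted half = 3 beats
  quarter = 1 beat
  dotted quarter = 1.5 beats
  half = 2 beats
  half = 2 beats
  dotted quarter = 1.5 beats
Sum = 3 + 1 + 1.5 + 2 + 2 + 1.5
= 11 beats


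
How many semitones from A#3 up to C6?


Absolute semitone position = octave×12 + chromatic position
A#3: 3×12 + 10 = 46
C6: 6×12 + 0 = 72
Difference = 72 - 46 = 26
= 26 semitones


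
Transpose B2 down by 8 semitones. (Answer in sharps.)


Let's work it out.
B2: chromatic position 11 in octave 2 → absolute = 2×12 + 11 = 35
Transpose down 8: 35 - 8 = 27
27 = 2×12 + 3 → D# in octave 2
Result = D#2


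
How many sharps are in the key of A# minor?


Sharp minor keys follow the circle of fifths: A(0), E(1), B(2), F#(3), C#(4), G#(5), D#(6), A#(7)
A# minor has 7 sharps
Order of sharps: F# C# G# D# A# E# B# → first 7: F#, C#, G#, D#, A#, E#, B#
= 7 sharps


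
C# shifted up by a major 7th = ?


major 7th: 7 letter names, 11 semitones
Letter: C + 6 → B
Pitch: C# + 11 semitones, spelled as a B → B#
= B#


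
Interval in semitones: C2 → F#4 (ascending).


Working:
Absolute semitone position = octave×12 + chromatic position
C2: 2×12 + 0 = 24
F#4: 4×12 + 6 = 54
Difference = 54 - 24 = 30
= 30 semitones


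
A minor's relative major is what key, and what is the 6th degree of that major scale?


The relative major shares the key signature and is a minor 3rd above the minor tonic
A minor 3rd above A is C
→ relative major of A minor is C major
C major scale: C D E F G A B
= C major; 6th degree = A


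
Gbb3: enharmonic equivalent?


Enharmonic notes sound the same pitch but are spelled with different letter names
Gbb and F name the same pitch class
= F3


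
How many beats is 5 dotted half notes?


Step by step:
Base half note = 2 beats
Dot 1 adds half the previous value: +1
One dotted half = 2 + 1 = 3
5 of them = 5 × 3 = 15
= 15 beats


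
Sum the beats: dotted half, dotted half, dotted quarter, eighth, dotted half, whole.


Let's work it out.
Beat values:
  dotted half = 3 beats
  dotted half = 3 beats
  dotted quarter = 1.5 beats
  eighth = 0.5 beats
  dotted half = 3 beats
  whole = 4 beats
Sum = 3 + 3 + 1.5 + 0.5 + 3 + 4
= 15 beats


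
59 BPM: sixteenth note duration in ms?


Working:
One quarter-note beat = 60000 / BPM = 60000 / 59 ms
Sixteenth note = 1/4 × quarter note
Duration = 1/4 × 60000 / 59 = 15000 / 59
= 254.2 ms


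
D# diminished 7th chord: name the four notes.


Reasoning:
Diminished 7th chord = root + minor 3rd + diminished 5th + diminished 7th
Seventh chords stack in thirds, so the letter names are D-F-A-C
Root: D#
Minor 3rd above D#: F#
Diminished 5th above D#: A
Diminished 7th above D#: C
Chord = D# F# A C


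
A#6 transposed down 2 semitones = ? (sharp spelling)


A#6: chromatic position 10 in octave 6 → absolute = 6×12 + 10 = 82
Transpose down 2: 82 - 2 = 80
80 = 6×12 + 8 → G# in octave 6
Result = G#6


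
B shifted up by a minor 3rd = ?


Reasoning:
minor 3rd: 3 letter names, 3 semitones
Letter: B + 2 → D
Pitch: B + 3 semitones, spelled as a D → D
= D


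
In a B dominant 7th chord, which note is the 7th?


Step by step:
Dominant 7th chord = root + major 3rd + perfect 5th + minor 7th
Seventh chords stack in thirds, so the letter names are B-D-F-A
Root: B
Major 3rd above B: D#
Perfect 5th above B: F#
Minor 7th above B: A
The 7th = A


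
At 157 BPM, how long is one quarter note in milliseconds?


One quarter-note beat = 60000 / BPM = 60000 / 157 ms
Duration = 60000 / 157
= 382.2 ms


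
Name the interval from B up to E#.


Let's work it out.
Letter names: B → E spans 4 letter names → a 4th
Semitones: B → E# = 6 half-steps
A 4th of 6 semitones is an augmented 4th
= augmented 4th


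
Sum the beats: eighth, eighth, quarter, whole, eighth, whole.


Step by step:
Beat values:
  eighth = 0.5 beats
  eighth = 0.5 beats
  quarter = 1 beat
  whole = 4 beats
  eighth = 0.5 beats
  whole = 4 beats
Sum = 0.5 + 0.5 + 1 + 4 + 0.5 + 4
= 10.5 beats


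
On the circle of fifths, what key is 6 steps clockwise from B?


Each clockwise step on the circle of fifths moves up a perfect 5th
From B: B → F#/Gb → Db → Ab → Eb → Bb → F
= F


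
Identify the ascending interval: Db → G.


Letter names: D → G spans 4 letter names → a 4th
Semitones: Db → G = 6 half-steps
A 4th of 6 semitones is an augmented 4th
= augmented 4th


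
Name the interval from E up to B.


Letter names: E → B spans 5 letter names → a 5th
Semitones: E → B = 7 half-steps
A 5th of 7 semitones is a perfect 5th
= perfect 5th


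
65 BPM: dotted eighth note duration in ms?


Solution.
One quarter-note beat = 60000 / BPM = 60000 / 65 ms
Dotted eighth note = 3/4 × quarter note
Duration = 3/4 × 60000 / 65 = 45000 / 65
= 692.3 ms


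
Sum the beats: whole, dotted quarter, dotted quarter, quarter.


Let's work it out.
Beat values:
  whole = 4 beats
  dotted quarter = 1.5 beats
  dotted quarter = 1.5 beats
  quarter = 1 beat
Sum = 4 + 1.5 + 1.5 + 1
= 8 beats


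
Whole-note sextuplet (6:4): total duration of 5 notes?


Reasoning:
Sextuplet: 6 notes occupy the space of 4 whole notes
Space = 4 × 4 = 16 beats
Each sextuplet note = 16 / 6 = 8/3 beats
5 notes = 5 × 8/3 = 40/3
= 40/3 beats


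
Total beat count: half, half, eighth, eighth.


Reasoning:
Beat values:
  half = 2 beats
  half = 2 beats
  eighth = 0.5 beats
  eighth = 0.5 beats
Sum = 2 + 2 + 0.5 + 0.5
= 5 beats


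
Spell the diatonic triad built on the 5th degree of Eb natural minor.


Eb natural minor scale: Eb F Gb Ab Bb Cb Db
Diatonic triad on degree 5 stacks scale notes 5, 7, 2: Bb Db F
Bb→Db = 3 semitones; Bb→F = 7 semitones → minor triad
= Bb Db F (minor)


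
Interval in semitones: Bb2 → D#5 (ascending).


Let's work it out.
Absolute semitone position = octave×12 + chromatic position
Bb2: 2×12 + 10 = 34
D#5: 5×12 + 3 = 63
Difference = 63 - 34 = 29
= 29 semitones


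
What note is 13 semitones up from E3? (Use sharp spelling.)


Let's work it out.
E3: chromatic position 4 in octave 3 → absolute = 3×12 + 4 = 40
Transpose up 13: 40 + 13 = 53
53 = 4×12 + 5 → F in octave 4
Result = F4


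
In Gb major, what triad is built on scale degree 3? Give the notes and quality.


Solution.
Gb major scale: Gb Ab Bb Cb Db Eb F
Diatonic triad on degree 3 stacks scale notes 3, 5, 7: Bb Db F
Bb→Db = 3 semitones; Bb→F = 7 semitones → minor triad
= Bb Db F (minor)


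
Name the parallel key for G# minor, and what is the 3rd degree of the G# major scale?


Parallel keys share the same tonic but differ in mode
G# minor → parallel is G# major
G# major scale: G# A# B# C# D# E# F##
= G# major; 3rd degree = B#


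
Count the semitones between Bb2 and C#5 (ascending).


Solution.
Absolute semitone position = octave×12 + chromatic position
Bb2: 2×12 + 10 = 34
C#5: 5×12 + 1 = 61
Difference = 61 - 34 = 27
= 27 semitones


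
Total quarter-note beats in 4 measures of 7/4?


Step by step:
Time signature 7/4: the bottom number 4 means the quarter note gets one count
The top number 7 means 7 quarter-note beats per measure
Total = 7 × 4 measures
= 28 quarter-note beats


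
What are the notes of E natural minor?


Reasoning:
Natural minor scale pattern: W-H-W-W-H-W-W (2-1-2-2-1-2-2 semitones)
Starting from E:
  E + 2 semitones → F#
  F# + 1 semitone → G
  G + 2 semitones → A
  A + 2 semitones → B
  B + 1 semitone → C
  C + 2 semitones → D
  D + 2 semitones → E
Scale = E F# G A B C D


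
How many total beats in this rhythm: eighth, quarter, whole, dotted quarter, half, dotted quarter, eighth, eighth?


Solution.
Beat values:
  eighth = 0.5 beats
  quarter = 1 beat
  whole = 4 beats
  dotted quarter = 1.5 beats
  half = 2 beats
  dotted quarter = 1.5 beats
  eighth = 0.5 beats
  eighth = 0.5 beats
Sum = 0.5 + 1 + 4 + 1.5 + 2 + 1.5 + 0.5 + 0.5
= 11.5 beats


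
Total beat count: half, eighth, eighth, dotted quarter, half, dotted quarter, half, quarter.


Reasoning:
Beat values:
  half = 2 beats
  eighth = 0.5 beats
  eighth = 0.5 beats
  dotted quarter = 1.5 beats
  half = 2 beats
  dotted quarter = 1.5 beats
  half = 2 beats
  quarter = 1 beat
Sum = 2 + 0.5 + 0.5 + 1.5 + 2 + 1.5 + 2 + 1
= 11 beats


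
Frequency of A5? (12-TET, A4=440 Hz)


Step by step:
f = 440 × 2^(n/12) where n = semitones from A4
A5: 12 semitones from A4
f = 440 × 2^(12/12)
f = 880.00 Hz


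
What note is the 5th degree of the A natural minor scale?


Natural minor scale pattern: W-H-W-W-H-W-W (2-1-2-2-1-2-2 semitones)
Starting from A:
  A + 2 semitones → B
  B + 1 semitone → C
  C + 2 semitones → D
  D + 2 semitones → E
  E + 1 semitone → F
  F + 2 semitones → G
  G + 2 semitones → A
Scale: A B C D E F G
Degree 5 = E


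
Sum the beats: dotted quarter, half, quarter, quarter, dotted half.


Working:
Beat values:
  dotted quarter = 1.5 beats
  half = 2 beats
  quarter = 1 beat
  quarter = 1 beat
  dotted half = 3 beats
Sum = 1.5 + 2 + 1 + 1 + 3
= 8.5 beats


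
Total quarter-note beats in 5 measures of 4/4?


Reasoning:
Time signature 4/4: the bottom number 4 means the quarter note gets one count
The top number 4 means 4 quarter-note beats per measure
Total = 4 × 5 measures
= 20 quarter-note beats


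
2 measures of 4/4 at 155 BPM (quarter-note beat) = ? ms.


Let's work it out.
Quarter-note beat duration = 60000 / 155 ms
Beats per measure (4/4) = 4
One measure = 4 × 60000 / 155 = 240000 / 155 ms
2 measures = 2 × 240000 / 155 = 480000 / 155
= 3096.8 ms


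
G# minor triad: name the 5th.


Minor triad = root + minor 3rd (3 semitones) + perfect 5th (7 semitones)
A triad on G# stacks thirds, so the chord tones use letter names G-B-D
Root: G#
Minor 3rd above G#: B
Perfect 5th above G#: D#
The 5th = D#


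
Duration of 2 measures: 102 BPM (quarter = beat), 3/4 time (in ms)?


Quarter-note beat duration = 60000 / 102 ms
Beats per measure (3/4) = 3
One measure = 3 × 60000 / 102 = 180000 / 102 ms
2 measures = 2 × 180000 / 102 = 360000 / 102
= 3529.4 ms


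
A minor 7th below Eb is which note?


A 7th spans 7 letter names, so from E we land on F
A minor 7th = 10 semitones below Eb
Spell F at that pitch: F
= F


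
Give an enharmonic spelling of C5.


Reasoning:
Enharmonic notes sound the same pitch but are spelled with different letter names
C and B# name the same pitch class
Octave numbers change at C, so C5 = B#4
= B#4


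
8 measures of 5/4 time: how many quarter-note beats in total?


Reasoning:
Time signature 5/4: the bottom number 4 means the quarter note gets one count
The top number 5 means 5 quarter-note beats per measure
Total = 5 × 8 measures
= 40 quarter-note beats


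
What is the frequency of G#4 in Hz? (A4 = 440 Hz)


f = 440 × 2^(n/12) where n = semitones from A4
G#4: -1 semitones from A4
f = 440 × 2^(-1/12)
f = 415.30 Hz


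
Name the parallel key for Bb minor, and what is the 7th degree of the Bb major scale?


Parallel keys share the same tonic but differ in mode
Bb minor → parallel is Bb major
Bb major scale: Bb C D Eb F G A
= Bb major; 7th degree = A


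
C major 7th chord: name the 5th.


Working:
Major 7th chord = root + major 3rd + perfect 5th + major 7th
Seventh chords stack in thirds, so the letter names are C-E-G-B
Root: C
Major 3rd above C: E
Perfect 5th above C: G
Major 7th above C: B
The 5th = G


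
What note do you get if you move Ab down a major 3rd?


major 3rd: 3 letter names, 4 semitones
Letter: A - 2 → F
Pitch: Ab - 4 semitones, spelled as an F → Fb
= Fb


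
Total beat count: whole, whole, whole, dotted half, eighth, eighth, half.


Let's work it out.
Beat values:
  whole = 4 beats
  whole = 4 beats
  whole = 4 beats
  dotted half = 3 beats
  eighth = 0.5 beats
  eighth = 0.5 beats
  half = 2 beats
Sum = 4 + 4 + 4 + 3 + 0.5 + 0.5 + 2
= 18 beats


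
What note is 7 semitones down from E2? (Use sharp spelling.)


E2: chromatic position 4 in octave 2 → absolute = 2×12 + 4 = 28
Transpose down 7: 28 - 7 = 21
21 = 1×12 + 9 → A in octave 1
Result = A1


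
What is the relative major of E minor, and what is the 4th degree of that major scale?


Let's work it out.
The relative major shares the key signature and is a minor 3rd above the minor tonic
A minor 3rd above E is G
→ relative major of E minor is G major
G major scale: G A B C D E F#
= G major; 4th degree = C


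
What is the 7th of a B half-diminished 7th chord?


Step by step:
Half-diminished 7th chord = root + minor 3rd + diminished 5th + minor 7th
Seventh chords stack in thirds, so the letter names are B-D-F-A
Root: B
Minor 3rd above B: D
Diminished 5th above B: F
Minor 7th above B: A
The 7th = A


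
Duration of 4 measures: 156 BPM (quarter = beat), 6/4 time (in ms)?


Let's work it out.
Quarter-note beat duration = 60000 / 156 ms
Beats per measure (6/4) = 6
One measure = 6 × 60000 / 156 = 360000 / 156 ms
4 measures = 4 × 360000 / 156 = 1440000 / 156
= 9230.8 ms


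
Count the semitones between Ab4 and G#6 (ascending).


Absolute semitone position = octave×12 + chromatic position
Ab4: 4×12 + 8 = 56
G#6: 6×12 + 8 = 80
Difference = 80 - 56 = 24
= 24 semitones


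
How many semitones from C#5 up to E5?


Solution.
Absolute semitone position = octave×12 + chromatic position
C#5: 5×12 + 1 = 61
E5: 5×12 + 4 = 64
Difference = 64 - 61 = 3
= 3 semitones


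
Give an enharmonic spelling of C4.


Solution.
Enharmonic notes sound the same pitch but are spelled with different letter names
C and Dbb name the same pitch class
= Dbb4


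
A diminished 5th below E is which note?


Working:
A 5th spans 5 letter names, so from E we land on A
A diminished 5th = 6 semitones below E
Spell A at that pitch: A#
= A#


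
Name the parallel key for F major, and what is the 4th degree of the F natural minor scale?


Parallel keys share the same tonic but differ in mode
F major → parallel is F minor
F natural minor scale: F G Ab Bb C Db Eb
= F minor; 4th degree = Bb


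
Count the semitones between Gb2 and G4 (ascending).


Step by step:
Absolute semitone position = octave×12 + chromatic position
Gb2: 2×12 + 6 = 30
G4: 4×12 + 7 = 55
Difference = 55 - 30 = 25
= 25 semitones


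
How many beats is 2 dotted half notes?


Step by step:
Base half note = 2 beats
Dot 1 adds half the previous value: +1
One dotted half = 2 + 1 = 3
2 of them = 2 × 3 = 6
= 6 beats


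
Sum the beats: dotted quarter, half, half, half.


Reasoning:
Beat values:
  dotted quarter = 1.5 beats
  half = 2 beats
  half = 2 beats
  half = 2 beats
Sum = 1.5 + 2 + 2 + 2
= 7.5 beats


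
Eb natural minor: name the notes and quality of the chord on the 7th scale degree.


Eb natural minor scale: Eb F Gb Ab Bb Cb Db
Diatonic triad on degree 7 stacks scale notes 7, 2, 4: Db F Ab
Db→F = 4 semitones; Db→Ab = 7 semitones → major triad
= Db F Ab (major)


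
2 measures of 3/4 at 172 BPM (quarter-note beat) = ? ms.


Solution.
Quarter-note beat duration = 60000 / 172 ms
Beats per measure (3/4) = 3
One measure = 3 × 60000 / 172 = 180000 / 172 ms
2 measures = 2 × 180000 / 172 = 360000 / 172
= 2093.0 ms


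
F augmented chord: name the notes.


Step by step:
Augmented triad = root + major 3rd (4 semitones) + augmented 5th (8 semitones)
A triad on F stacks thirds, so the chord tones use letter names F-A-C
Root: F
Major 3rd above F: A
Augmented 5th above F: C#
Chord = F A C#


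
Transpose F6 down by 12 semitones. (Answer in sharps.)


Let's work it out.
F6: chromatic position 5 in octave 6 → absolute = 6×12 + 5 = 77
Transpose down 12: 77 - 12 = 65
65 = 5×12 + 5 → F in octave 5
Result = F5


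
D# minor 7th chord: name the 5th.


Solution.
Minor 7th chord = root + minor 3rd + perfect 5th + minor 7th
Seventh chords stack in thirds, so the letter names are D-F-A-C
Root: D#
Minor 3rd above D#: F#
Perfect 5th above D#: A#
Minor 7th above D#: C#
The 5th = A#


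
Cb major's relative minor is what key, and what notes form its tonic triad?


Solution.
The relative minor shares the major's key signature and starts on its 6th degree
6th degree = a major 6th above the tonic; a major 6th above Cb is Ab
→ relative minor of Cb major is Ab minor
Tonic triad of Ab minor = root + minor 3rd + perfect 5th = Ab Cb Eb
= Ab minor; triad = Ab Cb Eb


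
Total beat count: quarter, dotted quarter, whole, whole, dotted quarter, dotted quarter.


Reasoning:
Beat values:
  quarter = 1 beat
  dotted quarter = 1.5 beats
  whole = 4 beats
  whole = 4 beats
  dotted quarter = 1.5 beats
  dotted quarter = 1.5 beats
Sum = 1 + 1.5 + 4 + 4 + 1.5 + 1.5
= 13.5 beats


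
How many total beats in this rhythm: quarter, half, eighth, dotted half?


Beat values:
  quarter = 1 beat
  half = 2 beats
  eighth = 0.5 beats
  dotted half = 3 beats
Sum = 1 + 2 + 0.5 + 3
= 6.5 beats


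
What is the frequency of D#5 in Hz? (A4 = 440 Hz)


Step by step:
f = 440 × 2^(n/12) where n = semitones from A4
D#5: 6 semitones from A4
f = 440 × 2^(6/12)
f = 622.25 Hz


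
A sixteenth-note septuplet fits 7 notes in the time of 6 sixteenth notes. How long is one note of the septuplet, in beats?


Step by step:
Septuplet: 7 notes occupy the space of 6 sixteenth notes
Space = 6 × 1/4 = 3/2 beats
Each septuplet note = 3/2 / 7 = 3/14 beats
= 3/14 beats


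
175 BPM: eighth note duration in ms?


One quarter-note beat = 60000 / BPM = 60000 / 175 ms
Eighth note = 1/2 × quarter note
Duration = 1/2 × 60000 / 175 = 30000 / 175
= 171.4 ms


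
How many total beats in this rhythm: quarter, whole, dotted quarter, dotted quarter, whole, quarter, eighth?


Solution.
Beat values:
  quarter = 1 beat
  whole = 4 beats
  dotted quarter = 1.5 beats
  dotted quarter = 1.5 beats
  whole = 4 beats
  quarter = 1 beat
  eighth = 0.5 beats
Sum = 1 + 4 + 1.5 + 1.5 + 4 + 1 + 0.5
= 13.5 beats


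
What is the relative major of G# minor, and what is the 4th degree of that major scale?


Step by step:
The relative major shares the key signature and is a minor 3rd above the minor tonic
A minor 3rd above G# is B
→ relative major of G# minor is B major
B major scale: B C# D# E F# G# A#
= B major; 4th degree = E


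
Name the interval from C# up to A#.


Let's work it out.
Letter names: C → A spans 6 letter names → a 6th
Semitones: C# → A# = 9 half-steps
A 6th of 9 semitones is a major 6th
= major 6th


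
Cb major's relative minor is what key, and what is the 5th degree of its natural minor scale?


The relative minor shares the major's key signature and starts on its 6th degree
6th degree = a major 6th above the tonic; a major 6th above Cb is Ab
→ relative minor of Cb major is Ab minor
Ab natural minor scale: Ab Bb Cb Db Eb Fb Gb
= Ab minor; 5th degree = Eb


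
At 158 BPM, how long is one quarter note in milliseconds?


Let's work it out.
One quarter-note beat = 60000 / BPM = 60000 / 158 ms
Duration = 60000 / 158
= 379.7 ms


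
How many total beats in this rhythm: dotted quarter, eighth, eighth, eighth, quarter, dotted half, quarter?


Beat values:
  dotted quarter = 1.5 beats
  eighth = 0.5 beats
  eighth = 0.5 beats
  eighth = 0.5 beats
  quarter = 1 beat
  dotted half = 3 beats
  quarter = 1 beat
Sum = 1.5 + 0.5 + 0.5 + 0.5 + 1 + 3 + 1
= 8 beats


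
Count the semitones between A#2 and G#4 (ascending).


Step by step:
Absolute semitone position = octave×12 + chromatic position
A#2: 2×12 + 10 = 34
G#4: 4×12 + 8 = 56
Difference = 56 - 34 = 22
= 22 semitones


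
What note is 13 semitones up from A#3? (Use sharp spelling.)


Reasoning:
A#3: chromatic position 10 in octave 3 → absolute = 3×12 + 10 = 46
Transpose up 13: 46 + 13 = 59
59 = 4×12 + 11 → B in octave 4
Result = B4


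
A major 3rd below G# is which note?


Step by step:
A 3rd spans 3 letter names, so from G we land on E
A major 3rd = 4 semitones below G#
Spell E at that pitch: E
= E


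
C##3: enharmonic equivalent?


Solution.
Enharmonic notes sound the same pitch but are spelled with different letter names
C## and D name the same pitch class
= D3


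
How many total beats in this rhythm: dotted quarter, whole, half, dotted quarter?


Working:
Beat values:
  dotted quarter = 1.5 beats
  whole = 4 beats
  half = 2 beats
  dotted quarter = 1.5 beats
Sum = 1.5 + 4 + 2 + 1.5
= 9 beats


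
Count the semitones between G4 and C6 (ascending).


Absolute semitone position = octave×12 + chromatic position
G4: 4×12 + 7 = 55
C6: 6×12 + 0 = 72
Difference = 72 - 55 = 17
= 17 semitones


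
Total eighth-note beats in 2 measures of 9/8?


Working:
Time signature 9/8: the bottom number 8 means the eighth note gets one count
The top number 9 means 9 eighth-note beats per measure
Total = 9 × 2 measures
= 18 eighth-note beats


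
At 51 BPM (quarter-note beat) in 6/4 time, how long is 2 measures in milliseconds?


Reasoning:
Quarter-note beat duration = 60000 / 51 ms
Beats per measure (6/4) = 6
One measure = 6 × 60000 / 51 = 360000 / 51 ms
2 measures = 2 × 360000 / 51 = 720000 / 51
= 14117.6 ms


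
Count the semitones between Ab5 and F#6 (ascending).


Working:
Absolute semitone position = octave×12 + chromatic position
Ab5: 5×12 + 8 = 68
F#6: 6×12 + 6 = 78
Difference = 78 - 68 = 10
= 10 semitones


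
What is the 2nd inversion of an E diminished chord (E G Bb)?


Solution.
Root position: E G Bb
2nd inversion: move root and 3rd up an octave
Bass note: Bb
Notes (bottom to top) = Bb E G


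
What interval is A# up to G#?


Step by step:
Letter names: A → G spans 7 letter names → a 7th
Semitones: A# → G# = 10 half-steps
A 7th of 10 semitones is a minor 7th
= minor 7th


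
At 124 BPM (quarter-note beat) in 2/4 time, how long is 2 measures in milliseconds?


Working:
Quarter-note beat duration = 60000 / 124 ms
Beats per measure (2/4) = 2
One measure = 2 × 60000 / 124 = 120000 / 124 ms
2 measures = 2 × 120000 / 124 = 240000 / 124
= 1935.5 ms


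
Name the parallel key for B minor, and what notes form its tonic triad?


Working:
Parallel keys share the same tonic but differ in mode
B minor → parallel is B major
Tonic triad of B major = B D# F#
= B major; triad = B D# F#


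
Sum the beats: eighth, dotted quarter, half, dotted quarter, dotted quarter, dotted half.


Reasoning:
Beat values:
  eighth = 0.5 beats
  dotted quarter = 1.5 beats
  half = 2 beats
  dotted quarter = 1.5 beats
  dotted quarter = 1.5 beats
  dotted half = 3 beats
Sum = 0.5 + 1.5 + 2 + 1.5 + 1.5 + 3
= 10 beats


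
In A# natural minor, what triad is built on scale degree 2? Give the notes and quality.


Let's work it out.
A# natural minor scale: A# B# C# D# E# F# G#
Diatonic triad on degree 2 stacks scale notes 2, 4, 6: B# D# F#
B#→D# = 3 semitones; B#→F# = 6 semitones → diminished triad
= B# D# F# (diminished)


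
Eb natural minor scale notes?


Reasoning:
Natural minor scale pattern: W-H-W-W-H-W-W (2-1-2-2-1-2-2 semitones)
Starting from Eb:
  Eb + 2 semitones → F
  F + 1 semitone → Gb
  Gb + 2 semitones → Ab
  Ab + 2 semitones → Bb
  Bb + 1 semitone → Cb
  Cb + 2 semitones → Db
  Db + 2 semitones → Eb
Scale = Eb F Gb Ab Bb Cb Db


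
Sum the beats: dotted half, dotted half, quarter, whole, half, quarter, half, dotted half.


Reasoning:
Beat values:
  dotted half = 3 beats
  dotted half = 3 beats
  quarter = 1 beat
  whole = 4 beats
  half = 2 beats
  quarter = 1 beat
  half = 2 beats
  dotted half = 3 beats
Sum = 3 + 3 + 1 + 4 + 2 + 1 + 2 + 3
= 19 beats


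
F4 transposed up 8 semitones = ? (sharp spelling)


Reasoning:
F4: chromatic position 5 in octave 4 → absolute = 4×12 + 5 = 53
Transpose up 8: 53 + 8 = 61
61 = 5×12 + 1 → C# in octave 5
Result = C#5


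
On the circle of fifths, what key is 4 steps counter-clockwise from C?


Each counter-clockwise step moves down a perfect 5th (= up a perfect 4th)
From C: C → F → Bb → Eb → Ab
= Ab


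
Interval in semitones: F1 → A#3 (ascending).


Absolute semitone position = octave×12 + chromatic position
F1: 1×12 + 5 = 17
A#3: 3×12 + 10 = 46
Difference = 46 - 17 = 29
= 29 semitones


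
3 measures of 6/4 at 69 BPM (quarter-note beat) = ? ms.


Let's work it out.
Quarter-note beat duration = 60000 / 69 ms
Beats per measure (6/4) = 6
One measure = 6 × 60000 / 69 = 360000 / 69 ms
3 measures = 3 × 360000 / 69 = 1080000 / 69
= 15652.2 ms


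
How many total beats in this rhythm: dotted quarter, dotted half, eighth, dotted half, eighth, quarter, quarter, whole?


Beat values:
  dotted quarter = 1.5 beats
  dotted half = 3 beats
  eighth = 0.5 beats
  dotted half = 3 beats
  eighth = 0.5 beats
  quarter = 1 beat
  quarter = 1 beat
  whole = 4 beats
Sum = 1.5 + 3 + 0.5 + 3 + 0.5 + 1 + 1 + 4
= 14.5 beats


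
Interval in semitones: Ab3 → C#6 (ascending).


Reasoning:
Absolute semitone position = octave×12 + chromatic position
Ab3: 3×12 + 8 = 44
C#6: 6×12 + 1 = 73
Difference = 73 - 44 = 29
= 29 semitones


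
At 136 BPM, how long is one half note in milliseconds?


Solution.
One quarter-note beat = 60000 / BPM = 60000 / 136 ms
Half note = 2 × quarter note
Duration = 2 × 60000 / 136 = 120000 / 136
= 882.4 ms


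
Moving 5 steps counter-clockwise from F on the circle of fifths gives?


Step by step:
Each counter-clockwise step moves down a perfect 5th (= up a perfect 4th)
From F: F → Bb → Eb → Ab → Db → F#/Gb
= F#/Gb


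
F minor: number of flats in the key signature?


Working:
Flat minor keys: A(0), D(1), G(2), C(3), F(4), Bb(5), Eb(6), Ab(7)
F minor has 4 flats
Order of flats: Bb Eb Ab Db Gb Cb Fb → first 4: Bb, Eb, Ab, Db
= 4 flats


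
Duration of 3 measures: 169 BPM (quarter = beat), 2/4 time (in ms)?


Reasoning:
Quarter-note beat duration = 60000 / 169 ms
Beats per measure (2/4) = 2
One measure = 2 × 60000 / 169 = 120000 / 169 ms
3 measures = 3 × 120000 / 169 = 360000 / 169
= 2130.2 ms


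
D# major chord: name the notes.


Let's work it out.
Major triad = root + major 3rd (4 semitones) + perfect 5th (7 semitones)
A triad on D# stacks thirds, so the chord tones use letter names D-F-A
Root: D#
Major 3rd above D#: F##
Perfect 5th above D#: A#
Chord = D# F## A#


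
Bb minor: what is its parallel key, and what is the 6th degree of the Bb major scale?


Working:
Parallel keys share the same tonic but differ in mode
Bb minor → parallel is Bb major
Bb major scale: Bb C D Eb F G A
= Bb major; 6th degree = G


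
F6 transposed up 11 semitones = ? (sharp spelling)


Step by step:
F6: chromatic position 5 in octave 6 → absolute = 6×12 + 5 = 77
Transpose up 11: 77 + 11 = 88
88 = 7×12 + 4 → E in octave 7
Result = E7


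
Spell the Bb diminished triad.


Let's work it out.
Diminished triad = root + minor 3rd (3 semitones) + diminished 5th (6 semitones)
A triad on Bb stacks thirds, so the chord tones use letter names B-D-F
Root: Bb
Minor 3rd above Bb: Db
Diminished 5th above Bb: Fb
Chord = Bb Db Fb


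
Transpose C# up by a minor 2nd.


Step by step:
minor 2nd: 2 letter names, 1 semitones
Letter: C + 1 → D
Pitch: C# + 1 semitones, spelled as a D → D
= D


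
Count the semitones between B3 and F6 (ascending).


Absolute semitone position = octave×12 + chromatic position
B3: 3×12 + 11 = 47
F6: 6×12 + 5 = 77
Difference = 77 - 47 = 30
= 30 semitones


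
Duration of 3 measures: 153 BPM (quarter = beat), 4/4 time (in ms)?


Working:
Quarter-note beat duration = 60000 / 153 ms
Beats per measure (4/4) = 4
One measure = 4 × 60000 / 153 = 240000 / 153 ms
3 measures = 3 × 240000 / 153 = 720000 / 153
= 4705.9 ms


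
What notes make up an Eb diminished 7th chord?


Working:
Diminished 7th chord = root + minor 3rd + diminished 5th + diminished 7th
Seventh chords stack in thirds, so the letter names are E-G-B-D
Root: Eb
Minor 3rd above Eb: Gb
Diminished 5th above Eb: Bbb
Diminished 7th above Eb: Dbb
Chord = Eb Gb Bbb Dbb


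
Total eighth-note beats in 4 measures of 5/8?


Time signature 5/8: the bottom number 8 means the eighth note gets one count
The top number 5 means 5 eighth-note beats per measure
Total = 5 × 4 measures
= 20 eighth-note beats


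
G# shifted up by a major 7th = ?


Reasoning:
major 7th: 7 letter names, 11 semitones
Letter: G + 6 → F
Pitch: G# + 11 semitones, spelled as an F → F##
= F##


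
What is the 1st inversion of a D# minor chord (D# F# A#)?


Reasoning:
Root position: D# F# A#
1st inversion: move root up an octave
Bass note: F#
Notes (bottom to top) = F# A# D#


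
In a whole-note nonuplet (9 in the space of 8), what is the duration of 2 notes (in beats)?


Nonuplet: 9 notes occupy the space of 8 whole notes
Space = 8 × 4 = 32 beats
Each nonuplet note = 32 / 9 = 32/9 beats
2 notes = 2 × 32/9 = 64/9
= 64/9 beats


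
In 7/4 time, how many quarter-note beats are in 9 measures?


Reasoning:
Time signature 7/4: the bottom number 4 means the quarter note gets one count
The top number 7 means 7 quarter-note beats per measure
Total = 7 × 9 measures
= 63 quarter-note beats


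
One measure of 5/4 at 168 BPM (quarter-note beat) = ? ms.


Reasoning:
Quarter-note beat duration = 60000 / 168 ms
Beats per measure (5/4) = 5
One measure = 5 × 60000 / 168 = 300000 / 168 ms
= 1785.7 ms


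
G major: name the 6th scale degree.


Let's work it out.
Major scale pattern: W-W-H-W-W-W-H (2-2-1-2-2-2-1 semitones)
Starting from G:
  G + 2 semitones → A
  A + 2 semitones → B
  B + 1 semitone → C
  C + 2 semitones → D
  D + 2 semitones → E
  E + 2 semitones → F#
  F# + 1 semitone → G
Scale: G A B C D E F#
Degree 6 = E


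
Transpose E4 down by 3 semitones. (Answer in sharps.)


Let's work it out.
E4: chromatic position 4 in octave 4 → absolute = 4×12 + 4 = 52
Transpose down 3: 52 - 3 = 49
49 = 4×12 + 1 → C# in octave 4
Result = C#4


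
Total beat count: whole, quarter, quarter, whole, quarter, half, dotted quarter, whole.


Beat values:
  whole = 4 beats
  quarter = 1 beat
  quarter = 1 beat
  whole = 4 beats
  quarter = 1 beat
  half = 2 beats
  dotted quarter = 1.5 beats
  whole = 4 beats
Sum = 4 + 1 + 1 + 4 + 1 + 2 + 1.5 + 4
= 18.5 beats


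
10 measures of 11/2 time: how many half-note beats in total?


Time signature 11/2: the bottom number 2 means the half note gets one count
The top number 11 means 11 half-note beats per measure
Total = 11 × 10 measures
= 110 half-note beats


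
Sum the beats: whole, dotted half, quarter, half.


Working:
Beat values:
  whole = 4 beats
  dotted half = 3 beats
  quarter = 1 beat
  half = 2 beats
Sum = 4 + 3 + 1 + 2
= 10 beats


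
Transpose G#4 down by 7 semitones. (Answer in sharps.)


Step by step:
G#4: chromatic position 8 in octave 4 → absolute = 4×12 + 8 = 56
Transpose down 7: 56 - 7 = 49
49 = 4×12 + 1 → C# in octave 4
Result = C#4


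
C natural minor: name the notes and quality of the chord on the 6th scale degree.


C natural minor scale: C D Eb F G Ab Bb
Diatonic triad on degree 6 stacks scale notes 6, 1, 3: Ab C Eb
Ab→C = 4 semitones; Ab→Eb = 7 semitones → major triad
= Ab C Eb (major)


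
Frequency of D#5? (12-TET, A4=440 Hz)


Step by step:
f = 440 × 2^(n/12) where n = semitones from A4
D#5: 6 semitones from A4
f = 440 × 2^(6/12)
f = 622.25 Hz


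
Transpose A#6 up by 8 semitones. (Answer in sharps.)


A#6: chromatic position 10 in octave 6 → absolute = 6×12 + 10 = 82
Transpose up 8: 82 + 8 = 90
90 = 7×12 + 6 → F# in octave 7
Result = F#7


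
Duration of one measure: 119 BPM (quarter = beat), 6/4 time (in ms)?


Quarter-note beat duration = 60000 / 119 ms
Beats per measure (6/4) = 6
One measure = 6 × 60000 / 119 = 360000 / 119 ms
= 3025.2 ms


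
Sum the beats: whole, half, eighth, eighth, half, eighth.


Reasoning:
Beat values:
  whole = 4 beats
  half = 2 beats
  eighth = 0.5 beats
  eighth = 0.5 beats
  half = 2 beats
  eighth = 0.5 beats
Sum = 4 + 2 + 0.5 + 0.5 + 2 + 0.5
= 9.5 beats


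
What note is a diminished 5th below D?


Reasoning:
A 5th spans 5 letter names, so from D we land on G
A diminished 5th = 6 semitones below D
Spell G at that pitch: G#
= G#


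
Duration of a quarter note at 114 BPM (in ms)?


One quarter-note beat = 60000 / BPM = 60000 / 114 ms
Duration = 60000 / 114
= 526.3 ms


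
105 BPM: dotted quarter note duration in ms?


Reasoning:
One quarter-note beat = 60000 / BPM = 60000 / 105 ms
Dotted quarter note = 3/2 × quarter note
Duration = 3/2 × 60000 / 105 = 90000 / 105
= 857.1 ms


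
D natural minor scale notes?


Reasoning:
Natural minor scale pattern: W-H-W-W-H-W-W (2-1-2-2-1-2-2 semitones)
Starting from D:
  D + 2 semitones → E
  E + 1 semitone → F
  F + 2 semitones → G
  G + 2 semitones → A
  A + 1 semitone → Bb
  Bb + 2 semitones → C
  C + 2 semitones → D
Scale = D E F G A Bb C


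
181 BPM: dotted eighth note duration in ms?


Solution.
One quarter-note beat = 60000 / BPM = 60000 / 181 ms
Dotted eighth note = 3/4 × quarter note
Duration = 3/4 × 60000 / 181 = 45000 / 181
= 248.6 ms


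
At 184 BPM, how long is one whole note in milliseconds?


Step by step:
One quarter-note beat = 60000 / BPM = 60000 / 184 ms
Whole note = 4 × quarter note
Duration = 4 × 60000 / 184 = 240000 / 184
= 1304.3 ms


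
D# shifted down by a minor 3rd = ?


minor 3rd: 3 letter names, 3 semitones
Letter: D - 2 → B
Pitch: D# - 3 semitones, spelled as a B → B#
= B#


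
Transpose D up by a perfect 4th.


Let's work it out.
perfect 4th: 4 letter names, 5 semitones
Letter: D + 3 → G
Pitch: D + 5 semitones, spelled as a G → G
= G


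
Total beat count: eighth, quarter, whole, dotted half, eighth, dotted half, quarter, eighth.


Solution.
Beat values:
  eighth = 0.5 beats
  quarter = 1 beat
  whole = 4 beats
  dotted half = 3 beats
  eighth = 0.5 beats
  dotted half = 3 beats
  quarter = 1 beat
  eighth = 0.5 beats
Sum = 0.5 + 1 + 4 + 3 + 0.5 + 3 + 1 + 0.5
= 13.5 beats


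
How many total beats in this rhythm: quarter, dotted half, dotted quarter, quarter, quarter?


Working:
Beat values:
  quarter = 1 beat
  dotted half = 3 beats
  dotted quarter = 1.5 beats
  quarter = 1 beat
  quarter = 1 beat
Sum = 1 + 3 + 1.5 + 1 + 1
= 7.5 beats


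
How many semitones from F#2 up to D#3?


Solution.
Absolute semitone position = octave×12 + chromatic position
F#2: 2×12 + 6 = 30
D#3: 3×12 + 3 = 39
Difference = 39 - 30 = 9
= 9 semitones


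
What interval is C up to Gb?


Working:
Letter names: C → G spans 5 letter names → a 5th
Semitones: C → Gb = 6 half-steps
A 5th of 6 semitones is a diminished 5th
= diminished 5th


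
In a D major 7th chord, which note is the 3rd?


Major 7th chord = root + major 3rd + perfect 5th + major 7th
Seventh chords stack in thirds, so the letter names are D-F-A-C
Root: D
Major 3rd above D: F#
Perfect 5th above D: A
Major 7th above D: C#
The 3rd = F#


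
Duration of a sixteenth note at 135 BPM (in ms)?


Let's work it out.
One quarter-note beat = 60000 / BPM = 60000 / 135 ms
Sixteenth note = 1/4 × quarter note
Duration = 1/4 × 60000 / 135 = 15000 / 135
= 111.1 ms


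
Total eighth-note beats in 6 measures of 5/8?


Solution.
Time signature 5/8: the bottom number 8 means the eighth note gets one count
The top number 5 means 5 eighth-note beats per measure
Total = 5 × 6 measures
= 30 eighth-note beats


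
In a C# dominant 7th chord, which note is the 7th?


Reasoning:
Dominant 7th chord = root + major 3rd + perfect 5th + minor 7th
Seventh chords stack in thirds, so the letter names are C-E-G-B
Root: C#
Major 3rd above C#: E#
Perfect 5th above C#: G#
Minor 7th above C#: B
The 7th = B


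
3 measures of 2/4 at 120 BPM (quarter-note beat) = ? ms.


Step by step:
Quarter-note beat duration = 60000 / 120 ms
Beats per measure (2/4) = 2
One measure = 2 × 60000 / 120 = 120000 / 120 ms
3 measures = 3 × 120000 / 120 = 360000 / 120
= 3000.0 ms


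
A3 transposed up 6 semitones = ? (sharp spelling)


Let's work it out.
A3: chromatic position 9 in octave 3 → absolute = 3×12 + 9 = 45
Transpose up 6: 45 + 6 = 51
51 = 4×12 + 3 → D# in octave 4
Result = D#4


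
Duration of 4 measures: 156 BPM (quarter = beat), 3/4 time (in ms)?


Reasoning:
Quarter-note beat duration = 60000 / 156 ms
Beats per measure (3/4) = 3
One measure = 3 × 60000 / 156 = 180000 / 156 ms
4 measures = 4 × 180000 / 156 = 720000 / 156
= 4615.4 ms


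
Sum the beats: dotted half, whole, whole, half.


Step by step:
Beat values:
  dotted half = 3 beats
  whole = 4 beats
  whole = 4 beats
  half = 2 beats
Sum = 3 + 4 + 4 + 2
= 13 beats
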